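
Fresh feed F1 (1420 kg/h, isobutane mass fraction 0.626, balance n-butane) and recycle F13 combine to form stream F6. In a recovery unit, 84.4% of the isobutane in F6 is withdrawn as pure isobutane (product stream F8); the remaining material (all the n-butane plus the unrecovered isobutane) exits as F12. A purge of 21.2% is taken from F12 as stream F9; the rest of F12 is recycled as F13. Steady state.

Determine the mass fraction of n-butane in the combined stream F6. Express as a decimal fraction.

0.712

n-butane enters only via F1 and leaves only via the purge: 1420×0.374 = 0.212×(n-butane in F12), and the recovery unit passes all n-butane, so n-butane in F6 = n-butane in F12 = 2505.1 kg/h.
isobutane in F6: m_A = 1420×0.626 + (1−0.212)·(1−0.844)·m_A, so m_A = 888.92/0.8771 = 1013.5 kg/h.
F6 = 1013.5 + 2505.1 = 3518.6 kg/h.
n-butane fraction in F6 = 2505.1/3518.6 = 0.712.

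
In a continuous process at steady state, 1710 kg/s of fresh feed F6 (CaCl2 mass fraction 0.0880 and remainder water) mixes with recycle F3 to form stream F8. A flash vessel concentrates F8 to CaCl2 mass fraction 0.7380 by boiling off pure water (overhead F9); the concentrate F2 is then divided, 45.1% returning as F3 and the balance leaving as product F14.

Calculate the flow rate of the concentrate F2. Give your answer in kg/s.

371.4 kg/s

Overall CaCl2 balance (none leaves overhead): CaCl2 in fresh feed = CaCl2 in product, i.e. 1710×0.088 = (1−0.451)·F2·0.738.
F2 = 150.48/(0.738×0.549) = 371.41 kg/s.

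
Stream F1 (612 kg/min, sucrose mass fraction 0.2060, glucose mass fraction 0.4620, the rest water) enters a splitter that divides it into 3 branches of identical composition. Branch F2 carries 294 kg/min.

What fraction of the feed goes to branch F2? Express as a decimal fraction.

0.480

Fraction to F2 = 294/612 = 0.4804.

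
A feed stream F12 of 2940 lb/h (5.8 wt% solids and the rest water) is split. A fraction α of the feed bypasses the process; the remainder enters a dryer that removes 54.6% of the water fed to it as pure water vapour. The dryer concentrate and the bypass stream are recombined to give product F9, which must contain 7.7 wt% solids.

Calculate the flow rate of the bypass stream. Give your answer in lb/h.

1530 lb/h

All 2940×0.058 = 170.52 lb/h of solids reaches F9, so F9 = 170.52/0.077 = 2214.5 lb/h and vapour = 725.45 lb/h.
The evaporator receives (1−α)·2940 of feed at 0.942 water and removes 0.546 of that water:
0.546×0.942×(1−α)×2940 = 725.45
(1−α) = 725.45/1512.1 = 0.4798;  α = 0.5202.
Bypass flow = 0.5202×2940 = 1529.5 lb/h.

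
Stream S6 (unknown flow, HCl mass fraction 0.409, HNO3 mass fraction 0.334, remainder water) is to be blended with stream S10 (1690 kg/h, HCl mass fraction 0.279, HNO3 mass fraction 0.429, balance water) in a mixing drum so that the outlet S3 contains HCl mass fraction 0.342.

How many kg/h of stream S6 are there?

Let S6 be the unknown flow. Total out = 1690 + S6.
HCl balance: 471.51 + 0.409·S6 = 0.342·(1690 + S6)
(0.409 − 0.342)·S6 = 0.342×1690 − 471.51 = 106.47
S6 = 106.47 / 0.067 = 1589.1 kg/h

1589 kg/h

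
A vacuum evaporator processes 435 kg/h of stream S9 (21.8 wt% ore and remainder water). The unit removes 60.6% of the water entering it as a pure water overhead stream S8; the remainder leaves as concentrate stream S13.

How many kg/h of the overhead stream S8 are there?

water entering = 435×0.782 = 340.17 kg/h; overhead removed = 0.606×340.17 = 206.14 kg/h.

206.1 kg/h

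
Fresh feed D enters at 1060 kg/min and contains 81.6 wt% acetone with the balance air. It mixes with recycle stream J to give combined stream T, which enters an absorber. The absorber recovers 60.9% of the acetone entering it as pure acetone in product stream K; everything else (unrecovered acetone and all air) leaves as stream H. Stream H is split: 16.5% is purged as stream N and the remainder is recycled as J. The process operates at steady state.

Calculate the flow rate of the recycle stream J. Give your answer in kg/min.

1406 kg/min

air enters only via D and leaves only via the purge: 1060×0.184 = 0.165×(air in H), and the absorber passes all air, so air in T = air in H = 1182.1 kg/min.
acetone in T: m_A = 1060×0.816 + (1−0.165)·(1−0.609)·m_A, so m_A = 864.96/0.6735 = 1284.2 kg/min.
H = (1−0.609)×1284.2 + 1182.1 = 1684.2 kg/min.
Recycle J = (1−0.165)×1684.2 = 1406.3 kg/min.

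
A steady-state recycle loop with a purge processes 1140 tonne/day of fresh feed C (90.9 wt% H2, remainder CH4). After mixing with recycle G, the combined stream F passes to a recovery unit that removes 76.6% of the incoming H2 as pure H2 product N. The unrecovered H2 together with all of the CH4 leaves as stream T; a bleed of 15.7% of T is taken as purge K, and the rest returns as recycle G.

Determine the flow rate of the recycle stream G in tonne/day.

811.7 tonne/day

CH4 enters only via C and leaves only via the purge: 1140×0.091 = 0.157×(CH4 in T), and the recovery unit passes all CH4, so CH4 in F = CH4 in T = 660.76 tonne/day.
H2 in F: m_A = 1140×0.909 + (1−0.157)·(1−0.766)·m_A, so m_A = 1036.3/0.8027 = 1290.9 tonne/day.
T = (1−0.766)×1290.9 + 660.76 = 962.84 tonne/day.
Recycle G = (1−0.157)×962.84 = 811.67 tonne/day.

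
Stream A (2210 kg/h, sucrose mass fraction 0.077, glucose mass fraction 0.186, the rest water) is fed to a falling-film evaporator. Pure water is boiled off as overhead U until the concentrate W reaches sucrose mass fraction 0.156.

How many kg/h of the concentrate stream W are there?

sucrose is conserved: 2210×0.077 = 170.17 kg/h all reports to the concentrate.
Concentrate = 170.17/(target fraction) = 1090.8 kg/h.

1091 kg/h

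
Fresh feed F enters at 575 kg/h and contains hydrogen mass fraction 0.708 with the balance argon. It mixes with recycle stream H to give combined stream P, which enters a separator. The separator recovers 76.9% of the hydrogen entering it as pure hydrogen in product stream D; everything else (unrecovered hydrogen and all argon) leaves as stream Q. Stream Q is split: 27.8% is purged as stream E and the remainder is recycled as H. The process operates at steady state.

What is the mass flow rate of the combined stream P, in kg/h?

1093 kg/h

argon enters only via F and leaves only via the purge: 575×0.292 = 0.278×(argon in Q), and the separator passes all argon, so argon in P = argon in Q = 603.96 kg/h.
hydrogen in P: m_A = 575×0.708 + (1−0.278)·(1−0.769)·m_A, so m_A = 407.1/0.8332 = 488.59 kg/h.
P = 488.59 + 603.96 = 1092.5 kg/h.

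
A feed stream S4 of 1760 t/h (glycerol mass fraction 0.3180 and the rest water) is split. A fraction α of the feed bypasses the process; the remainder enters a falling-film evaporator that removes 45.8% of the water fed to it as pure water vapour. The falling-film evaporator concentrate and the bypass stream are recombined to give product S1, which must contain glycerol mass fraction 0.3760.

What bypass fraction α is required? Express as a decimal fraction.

0.506

All 1760×0.318 = 559.68 t/h of glycerol reaches S1, so S1 = 559.68/0.376 = 1488.5 t/h and vapour = 271.49 t/h.
The evaporator receives (1−α)·1760 of feed at 0.682 water and removes 0.458 of that water:
0.458×0.682×(1−α)×1760 = 271.49
(1−α) = 271.49/549.75 = 0.4938;  α = 0.5062.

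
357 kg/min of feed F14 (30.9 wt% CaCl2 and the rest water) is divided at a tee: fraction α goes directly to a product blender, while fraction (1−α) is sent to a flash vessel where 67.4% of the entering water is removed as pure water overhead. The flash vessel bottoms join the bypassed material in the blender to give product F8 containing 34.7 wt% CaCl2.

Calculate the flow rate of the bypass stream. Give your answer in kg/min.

273.1 kg/min

All 357×0.309 = 110.31 kg/min of CaCl2 reaches F8, so F8 = 110.31/0.347 = 317.9 kg/min and vapour = 39.095 kg/min.
The evaporator receives (1−α)·357 of feed at 0.691 water and removes 0.674 of that water:
0.674×0.691×(1−α)×357 = 39.095
(1−α) = 39.095/166.27 = 0.2351;  α = 0.7649.
Bypass flow = 0.7649×357 = 273.06 kg/min.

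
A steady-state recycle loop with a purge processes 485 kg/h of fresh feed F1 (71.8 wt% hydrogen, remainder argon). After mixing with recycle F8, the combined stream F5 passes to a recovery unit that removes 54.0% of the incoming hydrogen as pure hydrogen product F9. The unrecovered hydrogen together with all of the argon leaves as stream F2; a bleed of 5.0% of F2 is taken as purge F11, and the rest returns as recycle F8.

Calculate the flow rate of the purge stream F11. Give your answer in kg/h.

151 kg/h

argon enters only via F1 and leaves only via the purge: 485×0.282 = 0.050×(argon in F2), and the recovery unit passes all argon, so argon in F5 = argon in F2 = 2735.4 kg/h.
hydrogen in F5: m_A = 485×0.718 + (1−0.050)·(1−0.540)·m_A, so m_A = 348.23/0.5630 = 618.53 kg/h.
F2 = (1−0.540)×618.53 + 2735.4 = 3019.9 kg/h.
Purge F11 = 0.050×3019.9 = 151 kg/h.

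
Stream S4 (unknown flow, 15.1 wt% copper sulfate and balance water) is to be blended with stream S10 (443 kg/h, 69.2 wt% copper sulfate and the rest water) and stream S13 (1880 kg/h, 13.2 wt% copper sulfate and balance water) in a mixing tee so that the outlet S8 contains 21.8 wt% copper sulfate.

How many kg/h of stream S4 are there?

Let S4 be the unknown flow. Total out = 2323 + S4.
copper sulfate balance: 554.72 + 0.151·S4 = 0.218·(2323 + S4)
(0.151 − 0.218)·S4 = 0.218×2323 − 554.72 = -48.302
S4 = -48.302 / -0.067 = 720.93 kg/h

720.9 kg/h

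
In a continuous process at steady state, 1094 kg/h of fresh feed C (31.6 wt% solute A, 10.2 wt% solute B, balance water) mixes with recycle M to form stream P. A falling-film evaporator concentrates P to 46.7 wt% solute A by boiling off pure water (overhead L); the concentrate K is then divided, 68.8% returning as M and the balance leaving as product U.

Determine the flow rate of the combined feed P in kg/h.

Overall solute A balance (none leaves overhead): solute A in fresh feed = solute A in product, i.e. 1094×0.316 = (1−0.688)·K·0.467.
K = 345.7/(0.467×0.312) = 2372.6 kg/h.
Recycle M = 0.688×2372.6 = 1632.4 kg/h.
Combined feed P = 1094 + 1632.4 = 2726.4 kg/h.

2726 kg/h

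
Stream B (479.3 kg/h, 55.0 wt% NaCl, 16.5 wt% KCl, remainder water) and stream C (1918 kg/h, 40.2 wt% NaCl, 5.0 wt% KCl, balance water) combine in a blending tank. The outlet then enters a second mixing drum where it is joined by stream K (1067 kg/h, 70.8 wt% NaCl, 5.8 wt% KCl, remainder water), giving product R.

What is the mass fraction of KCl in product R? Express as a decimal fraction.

0.068

Overall, product flow = 3464.3 kg/h.
KCl in = 479.3×0.165 + 1918×0.050 + 1067×0.058 = 236.87 kg/h.
KCl fraction in R = 0.068.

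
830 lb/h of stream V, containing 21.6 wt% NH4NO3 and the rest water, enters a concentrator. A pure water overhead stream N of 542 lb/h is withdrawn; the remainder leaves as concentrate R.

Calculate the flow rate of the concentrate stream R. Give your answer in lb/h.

288 lb/h

Concentrate = 830 − 542 = 288 lb/h.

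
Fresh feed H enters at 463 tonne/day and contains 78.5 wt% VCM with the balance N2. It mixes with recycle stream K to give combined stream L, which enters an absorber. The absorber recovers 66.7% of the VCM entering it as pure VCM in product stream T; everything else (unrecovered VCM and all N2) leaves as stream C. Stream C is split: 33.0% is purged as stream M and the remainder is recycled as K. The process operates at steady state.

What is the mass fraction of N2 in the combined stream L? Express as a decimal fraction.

N2 enters only via H and leaves only via the purge: 463×0.215 = 0.330×(N2 in C), and the absorber passes all N2, so N2 in L = N2 in C = 301.65 tonne/day.
VCM in L: m_A = 463×0.785 + (1−0.330)·(1−0.667)·m_A, so m_A = 363.46/0.7769 = 467.83 tonne/day.
L = 467.83 + 301.65 = 769.48 tonne/day.
N2 fraction in L = 301.65/769.48 = 0.392.

0.392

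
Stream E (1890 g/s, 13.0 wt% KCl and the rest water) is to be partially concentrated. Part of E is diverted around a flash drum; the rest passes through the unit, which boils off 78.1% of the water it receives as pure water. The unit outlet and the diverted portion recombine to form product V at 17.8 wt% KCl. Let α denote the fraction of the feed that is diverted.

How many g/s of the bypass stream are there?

All 1890×0.130 = 245.7 g/s of KCl reaches V, so V = 245.7/0.178 = 1380.3 g/s and vapour = 509.66 g/s.
The evaporator receives (1−α)·1890 of feed at 0.870 water and removes 0.781 of that water:
0.781×0.870×(1−α)×1890 = 509.66
(1−α) = 509.66/1284.2 = 0.3969;  α = 0.6031.
Bypass flow = 0.6031×1890 = 1139.9 g/s.

1140 g/s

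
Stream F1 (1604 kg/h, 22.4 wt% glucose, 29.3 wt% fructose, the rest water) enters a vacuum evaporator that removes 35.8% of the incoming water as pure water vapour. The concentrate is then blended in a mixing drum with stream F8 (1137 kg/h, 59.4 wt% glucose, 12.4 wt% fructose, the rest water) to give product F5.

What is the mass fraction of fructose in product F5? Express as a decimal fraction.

0.248

Vapour removed = 0.358×0.483×1604 = 277.35 kg/h; concentrate = 1326.6 kg/h.
fructose reaching the mixer = 469.97 (from concentrate) + 1137×0.124 = 610.96 kg/h.
Product flow = 1326.6 + 1137 = 2463.6 kg/h; fructose fraction = 0.248.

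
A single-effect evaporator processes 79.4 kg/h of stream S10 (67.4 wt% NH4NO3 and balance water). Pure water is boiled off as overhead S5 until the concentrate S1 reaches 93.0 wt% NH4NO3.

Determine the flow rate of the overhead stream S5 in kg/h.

NH4NO3 is conserved: 79.4×0.674 = 53.516 kg/h all reports to the concentrate.
Concentrate = 53.516/(target fraction) = 57.544 kg/h.
Overhead = 79.4 − 57.544 = 21.856 kg/h.

21.86 kg/h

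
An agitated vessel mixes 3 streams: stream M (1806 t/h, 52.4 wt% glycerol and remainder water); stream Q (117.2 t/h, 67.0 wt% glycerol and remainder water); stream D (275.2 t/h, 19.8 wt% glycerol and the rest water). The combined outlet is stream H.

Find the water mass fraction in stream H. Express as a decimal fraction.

Total flow out = 1806 + 117.2 + 275.2 = 2198.4 t/h.
water in = 1806×0.476 + 117.2×0.330 + 275.2×0.802 = 1119 t/h.
water mass fraction in H = 1119/2198.4 = 0.509.

0.509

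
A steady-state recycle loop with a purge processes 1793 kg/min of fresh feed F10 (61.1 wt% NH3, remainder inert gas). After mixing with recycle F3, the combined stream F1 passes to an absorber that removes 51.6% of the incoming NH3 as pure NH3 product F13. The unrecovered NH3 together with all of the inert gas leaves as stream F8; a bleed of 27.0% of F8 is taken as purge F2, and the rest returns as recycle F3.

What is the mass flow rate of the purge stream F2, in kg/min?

inert gas enters only via F10 and leaves only via the purge: 1793×0.389 = 0.270×(inert gas in F8), and the absorber passes all inert gas, so inert gas in F1 = inert gas in F8 = 2583.2 kg/min.
NH3 in F1: m_A = 1793×0.611 + (1−0.270)·(1−0.516)·m_A, so m_A = 1095.5/0.6467 = 1694.1 kg/min.
F8 = (1−0.516)×1694.1 + 2583.2 = 3403.2 kg/min.
Purge F2 = 0.270×3403.2 = 918.86 kg/min.

918.9 kg/min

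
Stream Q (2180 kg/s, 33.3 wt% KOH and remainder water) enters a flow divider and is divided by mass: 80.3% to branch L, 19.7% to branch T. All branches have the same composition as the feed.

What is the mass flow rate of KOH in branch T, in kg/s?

143 kg/s

Branch T total = 0.197×2180 = 429.46 kg/s.
KOH in T = 0.333×429.46 = 143.01 kg/s.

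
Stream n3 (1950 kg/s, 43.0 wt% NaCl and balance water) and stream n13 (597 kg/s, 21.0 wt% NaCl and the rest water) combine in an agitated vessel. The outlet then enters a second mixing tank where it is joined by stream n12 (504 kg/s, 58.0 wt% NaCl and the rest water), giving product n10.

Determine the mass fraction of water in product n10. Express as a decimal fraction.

Overall, product flow = 3051 kg/s.
water in = 1950×0.570 + 597×0.790 + 504×0.420 = 1794.8 kg/s.
water fraction in n10 = 0.588.

0.588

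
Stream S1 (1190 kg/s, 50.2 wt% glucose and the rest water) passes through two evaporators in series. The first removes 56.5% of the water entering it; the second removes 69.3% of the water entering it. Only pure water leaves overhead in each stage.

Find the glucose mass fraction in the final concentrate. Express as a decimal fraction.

water in feed = 1190×0.498 = 592.62 kg/s.
After stage 1: water left = (1−0.565)×592.62 = 257.79; stream total = 855.17 kg/s.
After stage 2: water left = (1−0.693)×257.79 = 79.141; final concentrate = 676.52 kg/s.
glucose fraction = 597.38/676.52 = 0.883.

0.883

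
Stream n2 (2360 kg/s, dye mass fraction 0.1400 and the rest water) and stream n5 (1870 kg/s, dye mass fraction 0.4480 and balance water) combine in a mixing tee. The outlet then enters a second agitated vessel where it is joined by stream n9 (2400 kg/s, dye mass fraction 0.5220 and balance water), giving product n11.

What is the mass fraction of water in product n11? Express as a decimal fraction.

0.6348

Overall, product flow = 6630 kg/s.
water in = 2360×0.860 + 1870×0.552 + 2400×0.478 = 4209 kg/s.
water fraction in n11 = 0.6348.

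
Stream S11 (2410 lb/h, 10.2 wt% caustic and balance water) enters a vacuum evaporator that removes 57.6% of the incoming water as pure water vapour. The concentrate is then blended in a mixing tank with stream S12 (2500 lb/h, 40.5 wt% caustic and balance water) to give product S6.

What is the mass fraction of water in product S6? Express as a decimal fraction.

Vapour removed = 0.576×0.898×2410 = 1246.6 lb/h; concentrate = 1163.4 lb/h.
water reaching the mixer = 917.61 (from concentrate) + 2500×0.595 = 2405.1 lb/h.
Product flow = 1163.4 + 2500 = 3663.4 lb/h; water fraction = 0.6565.

0.6565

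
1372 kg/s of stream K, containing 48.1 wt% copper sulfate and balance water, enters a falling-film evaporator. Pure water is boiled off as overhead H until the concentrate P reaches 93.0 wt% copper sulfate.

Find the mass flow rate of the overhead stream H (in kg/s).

copper sulfate is conserved: 1372×0.481 = 659.93 kg/s all reports to the concentrate.
Concentrate = 659.93/(target fraction) = 709.6 kg/s.
Overhead = 1372 − 709.6 = 662.4 kg/s.

662.4 kg/s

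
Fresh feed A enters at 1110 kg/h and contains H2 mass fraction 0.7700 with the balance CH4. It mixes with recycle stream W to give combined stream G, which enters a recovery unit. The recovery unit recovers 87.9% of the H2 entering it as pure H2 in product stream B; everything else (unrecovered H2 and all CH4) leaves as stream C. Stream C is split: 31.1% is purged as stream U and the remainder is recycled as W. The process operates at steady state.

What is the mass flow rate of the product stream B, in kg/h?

H2 in G: m_A = 1110×0.770 + (1−0.311)·(1−0.879)·m_A, so m_A = 854.7/0.9166 = 932.44 kg/h.
Product B = 0.879×932.44 = 819.61 kg/h.

819.6 kg/h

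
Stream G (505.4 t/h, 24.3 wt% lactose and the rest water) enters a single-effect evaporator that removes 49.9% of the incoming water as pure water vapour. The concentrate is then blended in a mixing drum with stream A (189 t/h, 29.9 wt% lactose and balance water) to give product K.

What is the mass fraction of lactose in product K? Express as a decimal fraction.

0.356

Vapour removed = 0.499×0.757×505.4 = 190.91 t/h; concentrate = 314.49 t/h.
lactose reaching the mixer = 122.81 (from concentrate) + 189×0.299 = 179.32 t/h.
Product flow = 314.49 + 189 = 503.49 t/h; lactose fraction = 0.356.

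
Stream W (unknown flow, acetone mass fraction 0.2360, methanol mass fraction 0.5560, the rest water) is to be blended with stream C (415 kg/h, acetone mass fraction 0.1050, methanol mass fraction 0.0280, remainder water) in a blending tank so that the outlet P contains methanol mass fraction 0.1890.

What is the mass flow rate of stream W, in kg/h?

Let W be the unknown flow. Total out = 415 + W.
methanol balance: 11.62 + 0.556·W = 0.189·(415 + W)
(0.556 − 0.189)·W = 0.189×415 − 11.62 = 66.815
W = 66.815 / 0.367 = 182.06 kg/h

182.1 kg/h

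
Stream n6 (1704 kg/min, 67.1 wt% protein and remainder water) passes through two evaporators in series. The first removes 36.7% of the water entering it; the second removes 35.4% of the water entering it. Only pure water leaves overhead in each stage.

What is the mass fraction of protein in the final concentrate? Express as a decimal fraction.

0.8330

water in feed = 1704×0.329 = 560.62 kg/min.
After stage 1: water left = (1−0.367)×560.62 = 354.87; stream total = 1498.3 kg/min.
After stage 2: water left = (1−0.354)×354.87 = 229.25; final concentrate = 1372.6 kg/min.
protein fraction = 1143.4/1372.6 = 0.8330.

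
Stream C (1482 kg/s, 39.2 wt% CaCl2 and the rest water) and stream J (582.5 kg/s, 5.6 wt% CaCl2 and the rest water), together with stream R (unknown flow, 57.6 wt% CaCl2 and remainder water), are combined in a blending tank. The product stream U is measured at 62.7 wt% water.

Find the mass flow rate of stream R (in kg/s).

Let R be the unknown flow. Total out = 2064.5 + R.
water balance: 1450.9 + 0.424·R = 0.627·(2064.5 + R)
(0.424 − 0.627)·R = 0.627×2064.5 − 1450.9 = -156.49
R = -156.49 / -0.203 = 770.91 kg/s

770.9 kg/s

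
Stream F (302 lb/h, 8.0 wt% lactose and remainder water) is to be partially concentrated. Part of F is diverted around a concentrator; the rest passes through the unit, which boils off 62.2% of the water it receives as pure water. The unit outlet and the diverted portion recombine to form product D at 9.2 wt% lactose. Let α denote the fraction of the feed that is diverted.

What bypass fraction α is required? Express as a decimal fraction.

0.772

All 302×0.080 = 24.16 lb/h of lactose reaches D, so D = 24.16/0.092 = 262.61 lb/h and vapour = 39.391 lb/h.
The evaporator receives (1−α)·302 of feed at 0.920 water and removes 0.622 of that water:
0.622×0.920×(1−α)×302 = 39.391
(1−α) = 39.391/172.82 = 0.2279;  α = 0.7721.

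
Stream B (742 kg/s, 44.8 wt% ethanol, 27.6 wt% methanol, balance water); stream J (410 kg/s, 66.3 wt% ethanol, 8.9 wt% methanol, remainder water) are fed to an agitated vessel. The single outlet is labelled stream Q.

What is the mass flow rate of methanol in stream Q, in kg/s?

241.3 kg/s

methanol out = methanol in = 742×0.276 + 410×0.089 = 241.28 kg/s.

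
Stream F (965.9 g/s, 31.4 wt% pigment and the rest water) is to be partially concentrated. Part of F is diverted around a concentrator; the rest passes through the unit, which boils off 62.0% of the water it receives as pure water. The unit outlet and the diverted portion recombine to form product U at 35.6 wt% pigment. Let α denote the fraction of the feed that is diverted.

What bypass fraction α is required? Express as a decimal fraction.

All 965.9×0.314 = 303.29 g/s of pigment reaches U, so U = 303.29/0.356 = 851.95 g/s and vapour = 113.95 g/s.
The evaporator receives (1−α)·965.9 of feed at 0.686 water and removes 0.620 of that water:
0.620×0.686×(1−α)×965.9 = 113.95
(1−α) = 113.95/410.82 = 0.2774;  α = 0.7226.

0.723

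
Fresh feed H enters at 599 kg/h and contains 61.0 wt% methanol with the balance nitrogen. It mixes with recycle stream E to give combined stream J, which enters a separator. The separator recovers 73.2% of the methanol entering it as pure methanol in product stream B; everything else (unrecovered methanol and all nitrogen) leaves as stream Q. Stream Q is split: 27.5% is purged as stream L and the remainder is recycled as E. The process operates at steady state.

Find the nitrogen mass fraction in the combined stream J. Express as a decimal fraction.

nitrogen enters only via H and leaves only via the purge: 599×0.390 = 0.275×(nitrogen in Q), and the separator passes all nitrogen, so nitrogen in J = nitrogen in Q = 849.49 kg/h.
methanol in J: m_A = 599×0.610 + (1−0.275)·(1−0.732)·m_A, so m_A = 365.39/0.8057 = 453.51 kg/h.
J = 453.51 + 849.49 = 1303 kg/h.
nitrogen fraction in J = 849.49/1303 = 0.652.

0.652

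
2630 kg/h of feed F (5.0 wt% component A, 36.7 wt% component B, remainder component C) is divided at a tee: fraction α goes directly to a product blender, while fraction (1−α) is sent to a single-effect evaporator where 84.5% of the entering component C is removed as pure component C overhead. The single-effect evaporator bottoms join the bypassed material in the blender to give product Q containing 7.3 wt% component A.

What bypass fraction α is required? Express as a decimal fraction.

0.360

All 2630×0.050 = 131.5 kg/h of component A reaches Q, so Q = 131.5/0.073 = 1801.4 kg/h and vapour = 828.63 kg/h.
The evaporator receives (1−α)·2630 of feed at 0.583 component C and removes 0.845 of that component C:
0.845×0.583×(1−α)×2630 = 828.63
(1−α) = 828.63/1295.6 = 0.6396;  α = 0.3604.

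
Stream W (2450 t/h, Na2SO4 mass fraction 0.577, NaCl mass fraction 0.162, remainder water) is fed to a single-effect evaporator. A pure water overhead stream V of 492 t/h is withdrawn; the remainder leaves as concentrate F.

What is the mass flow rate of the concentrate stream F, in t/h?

Concentrate = 2450 − 492 = 1958 t/h.

1958 t/h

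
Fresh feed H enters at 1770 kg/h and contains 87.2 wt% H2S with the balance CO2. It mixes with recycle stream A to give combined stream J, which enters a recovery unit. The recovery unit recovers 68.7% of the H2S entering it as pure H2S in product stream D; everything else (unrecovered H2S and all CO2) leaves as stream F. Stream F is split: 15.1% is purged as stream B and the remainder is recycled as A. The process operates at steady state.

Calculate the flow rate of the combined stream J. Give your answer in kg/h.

CO2 enters only via H and leaves only via the purge: 1770×0.128 = 0.151×(CO2 in F), and the recovery unit passes all CO2, so CO2 in J = CO2 in F = 1500.4 kg/h.
H2S in J: m_A = 1770×0.872 + (1−0.151)·(1−0.687)·m_A, so m_A = 1543.4/0.7343 = 2102 kg/h.
J = 2102 + 1500.4 = 3602.4 kg/h.

3602 kg/h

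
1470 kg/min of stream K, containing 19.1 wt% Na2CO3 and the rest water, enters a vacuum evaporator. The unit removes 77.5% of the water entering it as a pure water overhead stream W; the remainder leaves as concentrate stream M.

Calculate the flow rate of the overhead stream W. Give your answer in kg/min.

921.7 kg/min

water entering = 1470×0.809 = 1189.2 kg/min; overhead removed = 0.775×1189.2 = 921.65 kg/min.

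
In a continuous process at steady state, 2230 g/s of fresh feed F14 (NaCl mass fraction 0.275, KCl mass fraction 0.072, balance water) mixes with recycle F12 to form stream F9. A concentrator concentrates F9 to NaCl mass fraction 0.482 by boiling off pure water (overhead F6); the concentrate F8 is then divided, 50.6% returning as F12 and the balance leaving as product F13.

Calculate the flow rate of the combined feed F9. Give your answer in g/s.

Overall NaCl balance (none leaves overhead): NaCl in fresh feed = NaCl in product, i.e. 2230×0.275 = (1−0.506)·F8·0.482.
F8 = 613.25/(0.482×0.494) = 2575.5 g/s.
Recycle F12 = 0.506×2575.5 = 1303.2 g/s.
Combined feed F9 = 2230 + 1303.2 = 3533.2 g/s.

3533 g/s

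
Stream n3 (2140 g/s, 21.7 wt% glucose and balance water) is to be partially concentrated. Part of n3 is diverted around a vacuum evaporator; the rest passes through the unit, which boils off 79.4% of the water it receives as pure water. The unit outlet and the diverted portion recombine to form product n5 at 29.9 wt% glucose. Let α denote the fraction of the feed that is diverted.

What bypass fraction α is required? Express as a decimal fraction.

0.559

All 2140×0.217 = 464.38 g/s of glucose reaches n5, so n5 = 464.38/0.299 = 1553.1 g/s and vapour = 586.89 g/s.
The evaporator receives (1−α)·2140 of feed at 0.783 water and removes 0.794 of that water:
0.794×0.783×(1−α)×2140 = 586.89
(1−α) = 586.89/1330.4 = 0.4411;  α = 0.5589.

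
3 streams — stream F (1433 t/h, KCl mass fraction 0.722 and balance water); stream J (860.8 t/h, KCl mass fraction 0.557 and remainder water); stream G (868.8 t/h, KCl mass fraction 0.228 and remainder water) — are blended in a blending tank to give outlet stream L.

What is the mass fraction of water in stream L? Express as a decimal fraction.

0.459

Total flow out = 1433 + 860.8 + 868.8 = 3162.6 t/h.
water in = 1433×0.278 + 860.8×0.443 + 868.8×0.772 = 1450.4 t/h.
water mass fraction in L = 1450.4/3162.6 = 0.459.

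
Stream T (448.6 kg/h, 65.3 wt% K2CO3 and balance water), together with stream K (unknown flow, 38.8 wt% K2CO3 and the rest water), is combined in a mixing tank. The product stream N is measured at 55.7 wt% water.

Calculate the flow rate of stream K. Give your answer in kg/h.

1713 kg/h

Let K be the unknown flow. Total out = 448.6 + K.
water balance: 155.66 + 0.612·K = 0.557·(448.6 + K)
(0.612 − 0.557)·K = 0.557×448.6 − 155.66 = 94.206
K = 94.206 / 0.055 = 1712.8 kg/h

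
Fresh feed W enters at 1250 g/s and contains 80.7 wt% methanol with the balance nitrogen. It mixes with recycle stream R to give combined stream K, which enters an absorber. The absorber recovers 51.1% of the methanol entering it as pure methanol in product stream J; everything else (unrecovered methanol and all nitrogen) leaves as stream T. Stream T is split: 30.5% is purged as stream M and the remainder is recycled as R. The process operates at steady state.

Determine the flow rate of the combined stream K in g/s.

nitrogen enters only via W and leaves only via the purge: 1250×0.193 = 0.305×(nitrogen in T), and the absorber passes all nitrogen, so nitrogen in K = nitrogen in T = 790.98 g/s.
methanol in K: m_A = 1250×0.807 + (1−0.305)·(1−0.511)·m_A, so m_A = 1008.8/0.6601 = 1528.1 g/s.
K = 1528.1 + 790.98 = 2319.1 g/s.

2319 g/s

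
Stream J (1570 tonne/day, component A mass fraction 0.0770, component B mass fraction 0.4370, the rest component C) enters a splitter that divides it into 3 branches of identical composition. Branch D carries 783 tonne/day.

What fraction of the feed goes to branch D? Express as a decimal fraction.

Fraction to D = 783/1570 = 0.4987.

0.499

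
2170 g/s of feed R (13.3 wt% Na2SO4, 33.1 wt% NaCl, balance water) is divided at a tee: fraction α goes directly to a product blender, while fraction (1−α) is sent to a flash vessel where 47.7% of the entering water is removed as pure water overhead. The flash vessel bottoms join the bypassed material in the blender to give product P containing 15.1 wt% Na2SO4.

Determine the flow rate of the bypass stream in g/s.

All 2170×0.133 = 288.61 g/s of Na2SO4 reaches P, so P = 288.61/0.151 = 1911.3 g/s and vapour = 258.68 g/s.
The evaporator receives (1−α)·2170 of feed at 0.536 water and removes 0.477 of that water:
0.477×0.536×(1−α)×2170 = 258.68
(1−α) = 258.68/554.81 = 0.4662;  α = 0.5338.
Bypass flow = 0.5338×2170 = 1158.3 g/s.

1158 g/s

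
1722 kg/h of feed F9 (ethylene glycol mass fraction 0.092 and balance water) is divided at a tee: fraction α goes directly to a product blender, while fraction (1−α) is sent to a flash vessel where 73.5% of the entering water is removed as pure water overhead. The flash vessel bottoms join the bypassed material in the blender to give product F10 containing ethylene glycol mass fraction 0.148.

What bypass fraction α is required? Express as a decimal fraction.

All 1722×0.092 = 158.42 kg/h of ethylene glycol reaches F10, so F10 = 158.42/0.148 = 1070.4 kg/h and vapour = 651.57 kg/h.
The evaporator receives (1−α)·1722 of feed at 0.908 water and removes 0.735 of that water:
0.735×0.908×(1−α)×1722 = 651.57
(1−α) = 651.57/1149.2 = 0.5670;  α = 0.4330.

0.433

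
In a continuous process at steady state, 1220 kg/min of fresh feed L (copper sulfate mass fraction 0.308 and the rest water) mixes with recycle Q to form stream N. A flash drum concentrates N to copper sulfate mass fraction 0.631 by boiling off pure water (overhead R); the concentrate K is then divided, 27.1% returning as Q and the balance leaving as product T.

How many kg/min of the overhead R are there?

624.5 kg/min

Overall copper sulfate balance (none leaves overhead): copper sulfate in fresh feed = copper sulfate in product, i.e. 1220×0.308 = (1−0.271)·K·0.631.
K = 375.76/(0.631×0.729) = 816.87 kg/min.
Recycle Q = 0.271×816.87 = 221.37 kg/min.
Combined feed N = 1220 + 221.37 = 1441.4 kg/min.
Overhead R = N − K = 1441.4 − 816.87 = 624.5 kg/min.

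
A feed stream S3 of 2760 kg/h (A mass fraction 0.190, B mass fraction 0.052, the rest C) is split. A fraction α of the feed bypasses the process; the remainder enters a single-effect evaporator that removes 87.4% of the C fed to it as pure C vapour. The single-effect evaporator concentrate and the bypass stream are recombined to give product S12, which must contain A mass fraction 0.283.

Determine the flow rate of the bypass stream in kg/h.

1391 kg/h

All 2760×0.190 = 524.4 kg/h of A reaches S12, so S12 = 524.4/0.283 = 1853 kg/h and vapour = 907 kg/h.
The evaporator receives (1−α)·2760 of feed at 0.758 C and removes 0.874 of that C:
0.874×0.758×(1−α)×2760 = 907
(1−α) = 907/1828.5 = 0.4960;  α = 0.5040.
Bypass flow = 0.5040×2760 = 1390.9 kg/h.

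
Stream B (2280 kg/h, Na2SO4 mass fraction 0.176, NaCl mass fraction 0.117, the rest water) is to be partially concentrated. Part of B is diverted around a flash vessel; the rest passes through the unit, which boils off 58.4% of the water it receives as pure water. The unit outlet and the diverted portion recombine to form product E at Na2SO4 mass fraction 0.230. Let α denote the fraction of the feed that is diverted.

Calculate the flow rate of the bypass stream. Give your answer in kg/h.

983.5 kg/h

All 2280×0.176 = 401.28 kg/h of Na2SO4 reaches E, so E = 401.28/0.230 = 1744.7 kg/h and vapour = 535.3 kg/h.
The evaporator receives (1−α)·2280 of feed at 0.707 water and removes 0.584 of that water:
0.584×0.707×(1−α)×2280 = 535.3
(1−α) = 535.3/941.38 = 0.5686;  α = 0.4314.
Bypass flow = 0.4314×2280 = 983.51 kg/h.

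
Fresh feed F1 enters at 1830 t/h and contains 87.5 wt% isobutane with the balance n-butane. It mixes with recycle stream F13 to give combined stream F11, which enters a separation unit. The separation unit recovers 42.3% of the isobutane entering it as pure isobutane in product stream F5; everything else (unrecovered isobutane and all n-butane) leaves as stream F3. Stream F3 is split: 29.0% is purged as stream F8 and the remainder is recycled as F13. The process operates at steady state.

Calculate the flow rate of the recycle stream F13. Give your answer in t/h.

1671 t/h

n-butane enters only via F1 and leaves only via the purge: 1830×0.125 = 0.290×(n-butane in F3), and the separation unit passes all n-butane, so n-butane in F11 = n-butane in F3 = 788.79 t/h.
isobutane in F11: m_A = 1830×0.875 + (1−0.290)·(1−0.423)·m_A, so m_A = 1601.2/0.5903 = 2712.5 t/h.
F3 = (1−0.423)×2712.5 + 788.79 = 2353.9 t/h.
Recycle F13 = (1−0.290)×2353.9 = 1671.3 t/h.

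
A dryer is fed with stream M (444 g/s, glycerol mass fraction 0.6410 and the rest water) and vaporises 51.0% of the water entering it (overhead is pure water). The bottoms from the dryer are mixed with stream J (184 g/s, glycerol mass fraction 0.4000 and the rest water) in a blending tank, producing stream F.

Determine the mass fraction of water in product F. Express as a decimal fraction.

Vapour removed = 0.510×0.359×444 = 81.292 g/s; concentrate = 362.71 g/s.
water reaching the mixer = 78.104 (from concentrate) + 184×0.600 = 188.5 g/s.
Product flow = 362.71 + 184 = 546.71 g/s; water fraction = 0.3448.

0.3448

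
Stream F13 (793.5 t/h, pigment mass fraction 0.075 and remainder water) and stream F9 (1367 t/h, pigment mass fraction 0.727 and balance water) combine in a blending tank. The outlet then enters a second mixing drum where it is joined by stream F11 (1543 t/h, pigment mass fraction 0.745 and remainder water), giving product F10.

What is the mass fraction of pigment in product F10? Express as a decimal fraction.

Overall, product flow = 3703.5 t/h.
pigment in = 793.5×0.075 + 1367×0.727 + 1543×0.745 = 2202.9 t/h.
pigment fraction in F10 = 0.595.

0.595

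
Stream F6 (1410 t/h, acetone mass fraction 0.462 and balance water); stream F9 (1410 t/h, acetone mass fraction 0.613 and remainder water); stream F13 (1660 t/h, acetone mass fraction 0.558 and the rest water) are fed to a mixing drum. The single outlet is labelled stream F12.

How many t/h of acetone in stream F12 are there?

acetone out = acetone in = 1410×0.462 + 1410×0.613 + 1660×0.558 = 2442 t/h.

2442 t/h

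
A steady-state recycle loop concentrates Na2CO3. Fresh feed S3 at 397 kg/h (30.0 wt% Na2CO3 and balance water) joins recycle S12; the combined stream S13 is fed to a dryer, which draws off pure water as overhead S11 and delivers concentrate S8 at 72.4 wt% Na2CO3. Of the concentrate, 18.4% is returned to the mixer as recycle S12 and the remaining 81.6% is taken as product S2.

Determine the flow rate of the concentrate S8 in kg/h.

201.6 kg/h

Overall Na2CO3 balance (none leaves overhead): Na2CO3 in fresh feed = Na2CO3 in product, i.e. 397×0.300 = (1−0.184)·S8·0.724.
S8 = 119.1/(0.724×0.816) = 201.6 kg/h.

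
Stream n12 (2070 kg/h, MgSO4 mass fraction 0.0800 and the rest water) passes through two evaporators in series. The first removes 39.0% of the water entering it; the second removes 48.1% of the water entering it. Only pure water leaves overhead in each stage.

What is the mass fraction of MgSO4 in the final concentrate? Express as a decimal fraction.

water in feed = 2070×0.920 = 1904.4 kg/h.
After stage 1: water left = (1−0.390)×1904.4 = 1161.7; stream total = 1327.3 kg/h.
After stage 2: water left = (1−0.481)×1161.7 = 602.91; final concentrate = 768.51 kg/h.
MgSO4 fraction = 165.6/768.51 = 0.2155.

0.2155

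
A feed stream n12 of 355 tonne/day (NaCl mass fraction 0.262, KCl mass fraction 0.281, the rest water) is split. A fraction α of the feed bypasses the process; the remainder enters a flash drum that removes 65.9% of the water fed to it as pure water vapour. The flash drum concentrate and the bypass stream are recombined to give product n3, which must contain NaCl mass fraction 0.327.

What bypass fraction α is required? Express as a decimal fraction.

0.340

All 355×0.262 = 93.01 tonne/day of NaCl reaches n3, so n3 = 93.01/0.327 = 284.43 tonne/day and vapour = 70.566 tonne/day.
The evaporator receives (1−α)·355 of feed at 0.457 water and removes 0.659 of that water:
0.659×0.457×(1−α)×355 = 70.566
(1−α) = 70.566/106.91 = 0.6600;  α = 0.3400.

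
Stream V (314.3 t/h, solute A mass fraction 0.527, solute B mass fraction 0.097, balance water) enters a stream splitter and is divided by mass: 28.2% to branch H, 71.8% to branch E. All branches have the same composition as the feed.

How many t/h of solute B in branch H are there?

Branch H total = 0.282×314.3 = 88.633 t/h.
solute B in H = 0.097×88.633 = 8.5974 t/h.

8.597 t/h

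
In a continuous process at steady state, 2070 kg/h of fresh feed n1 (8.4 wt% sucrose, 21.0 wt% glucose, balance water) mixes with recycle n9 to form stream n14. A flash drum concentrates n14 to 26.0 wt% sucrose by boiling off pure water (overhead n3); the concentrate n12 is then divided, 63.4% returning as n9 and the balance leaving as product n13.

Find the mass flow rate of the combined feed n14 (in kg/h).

Overall sucrose balance (none leaves overhead): sucrose in fresh feed = sucrose in product, i.e. 2070×0.084 = (1−0.634)·n12·0.260.
n12 = 173.88/(0.260×0.366) = 1827.2 kg/h.
Recycle n9 = 0.634×1827.2 = 1158.5 kg/h.
Combined feed n14 = 2070 + 1158.5 = 3228.5 kg/h.

3228 kg/h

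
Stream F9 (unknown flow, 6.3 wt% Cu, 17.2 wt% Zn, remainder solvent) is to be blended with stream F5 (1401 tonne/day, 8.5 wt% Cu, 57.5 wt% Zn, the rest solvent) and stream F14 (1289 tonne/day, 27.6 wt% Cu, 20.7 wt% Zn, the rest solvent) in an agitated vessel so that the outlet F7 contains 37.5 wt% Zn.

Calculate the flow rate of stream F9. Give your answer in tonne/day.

Let F9 be the unknown flow. Total out = 2690 + F9.
Zn balance: 1072.4 + 0.172·F9 = 0.375·(2690 + F9)
(0.172 − 0.375)·F9 = 0.375×2690 − 1072.4 = -63.648
F9 = -63.648 / -0.203 = 313.54 tonne/day

313.5 tonne/day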